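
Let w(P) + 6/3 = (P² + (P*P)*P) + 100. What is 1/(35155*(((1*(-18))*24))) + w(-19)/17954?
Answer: -48598280977/136333339920 ≈ -0.35647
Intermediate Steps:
w(P) = 98 + P² + P³ (w(P) = -2 + ((P² + (P*P)*P) + 100) = -2 + ((P² + P²*P) + 100) = -2 + ((P² + P³) + 100) = -2 + (100 + P² + P³) = 98 + P² + P³)
1/(35155*(((1*(-18))*24))) + w(-19)/17954 = 1/(35155*(((1*(-18))*24))) + (98 + (-19)² + (-19)³)/17954 = 1/(35155*((-18*24))) + (98 + 361 - 6859)*(1/17954) = (1/35155)/(-432) - 6400*1/17954 = (1/35155)*(-1/432) - 3200/8977 = -1/15186960 - 3200/8977 = -48598280977/136333339920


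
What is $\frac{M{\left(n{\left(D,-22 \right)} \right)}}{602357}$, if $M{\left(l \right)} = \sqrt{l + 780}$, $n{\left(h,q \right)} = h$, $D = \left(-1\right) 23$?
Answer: $\frac{\sqrt{757}}{602357} \approx 4.5677 \cdot 10^{-5}$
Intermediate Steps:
$D = -23$
$M{\left(l \right)} = \sqrt{780 + l}$
$\frac{M{\left(n{\left(D,-22 \right)} \right)}}{602357} = \frac{\sqrt{780 - 23}}{602357} = \sqrt{757} \cdot \frac{1}{602357} = \frac{\sqrt{757}}{602357}$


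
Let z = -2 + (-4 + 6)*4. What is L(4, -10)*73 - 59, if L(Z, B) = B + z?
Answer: -351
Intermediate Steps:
z = 6 (z = -2 + 2*4 = -2 + 8 = 6)
L(Z, B) = 6 + B (L(Z, B) = B + 6 = 6 + B)
L(4, -10)*73 - 59 = (6 - 10)*73 - 59 = -4*73 - 59 = -292 - 59 = -351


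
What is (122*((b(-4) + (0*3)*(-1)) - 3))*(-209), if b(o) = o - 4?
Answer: 280478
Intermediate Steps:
b(o) = -4 + o
(122*((b(-4) + (0*3)*(-1)) - 3))*(-209) = (122*(((-4 - 4) + (0*3)*(-1)) - 3))*(-209) = (122*((-8 + 0*(-1)) - 3))*(-209) = (122*((-8 + 0) - 3))*(-209) = (122*(-8 - 3))*(-209) = (122*(-11))*(-209) = -1342*(-209) = 280478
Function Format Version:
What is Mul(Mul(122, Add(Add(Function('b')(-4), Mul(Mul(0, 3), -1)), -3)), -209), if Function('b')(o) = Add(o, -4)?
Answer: 280478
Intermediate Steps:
Function('b')(o) = Add(-4, o)
Mul(Mul(122, Add(Add(Function('b')(-4), Mul(Mul(0, 3), -1)), -3)), -209) = Mul(Mul(122, Add(Add(Add(-4, -4), Mul(Mul(0, 3), -1)), -3)), -209) = Mul(Mul(122, Add(Add(-8, Mul(0, -1)), -3)), -209) = Mul(Mul(122, Add(Add(-8, 0), -3)), -209) = Mul(Mul(122, Add(-8, -3)), -209) = Mul(Mul(122, -11), -209) = Mul(-1342, -209) = 280478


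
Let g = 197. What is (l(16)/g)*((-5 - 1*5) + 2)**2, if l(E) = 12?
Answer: 768/197 ≈ 3.8985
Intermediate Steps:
(l(16)/g)*((-5 - 1*5) + 2)**2 = (12/197)*((-5 - 1*5) + 2)**2 = (12*(1/197))*((-5 - 5) + 2)**2 = 12*(-10 + 2)**2/197 = (12/197)*(-8)**2 = (12/197)*64 = 768/197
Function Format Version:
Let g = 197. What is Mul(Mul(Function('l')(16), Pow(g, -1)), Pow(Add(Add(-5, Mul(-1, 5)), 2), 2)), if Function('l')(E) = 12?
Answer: Rational(768, 197) ≈ 3.8985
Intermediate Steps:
Mul(Mul(Function('l')(16), Pow(g, -1)), Pow(Add(Add(-5, Mul(-1, 5)), 2), 2)) = Mul(Mul(12, Pow(197, -1)), Pow(Add(Add(-5, Mul(-1, 5)), 2), 2)) = Mul(Mul(12, Rational(1, 197)), Pow(Add(Add(-5, -5), 2), 2)) = Mul(Rational(12, 197), Pow(Add(-10, 2), 2)) = Mul(Rational(12, 197), Pow(-8, 2)) = Mul(Rational(12, 197), 64) = Rational(768, 197)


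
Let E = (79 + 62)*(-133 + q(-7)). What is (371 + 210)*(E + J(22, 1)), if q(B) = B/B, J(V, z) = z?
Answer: -10812991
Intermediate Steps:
q(B) = 1
E = -18612 (E = (79 + 62)*(-133 + 1) = 141*(-132) = -18612)
(371 + 210)*(E + J(22, 1)) = (371 + 210)*(-18612 + 1) = 581*(-18611) = -10812991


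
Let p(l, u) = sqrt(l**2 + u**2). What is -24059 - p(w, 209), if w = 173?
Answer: -24059 - sqrt(73610) ≈ -24330.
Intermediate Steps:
-24059 - p(w, 209) = -24059 - sqrt(173**2 + 209**2) = -24059 - sqrt(29929 + 43681) = -24059 - sqrt(73610)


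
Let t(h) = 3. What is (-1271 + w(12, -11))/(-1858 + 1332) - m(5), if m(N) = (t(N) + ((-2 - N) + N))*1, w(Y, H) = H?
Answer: 378/263 ≈ 1.4373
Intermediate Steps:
m(N) = 1 (m(N) = (3 + ((-2 - N) + N))*1 = (3 - 2)*1 = 1*1 = 1)
(-1271 + w(12, -11))/(-1858 + 1332) - m(5) = (-1271 - 11)/(-1858 + 1332) - 1*1 = -1282/(-526) - 1 = -1282*(-1/526) - 1 = 641/263 - 1 = 378/263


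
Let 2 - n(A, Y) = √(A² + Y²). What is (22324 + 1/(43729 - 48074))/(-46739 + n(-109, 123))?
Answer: -4533385197123/9490871090855 + 96997779*√27010/9490871090855 ≈ -0.47598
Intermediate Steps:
n(A, Y) = 2 - √(A² + Y²)
(22324 + 1/(43729 - 48074))/(-46739 + n(-109, 123)) = (22324 + 1/(43729 - 48074))/(-46739 + (2 - √((-109)² + 123²))) = (22324 + 1/(-4345))/(-46739 + (2 - √(11881 + 15129))) = (22324 - 1/4345)/(-46739 + (2 - √27010)) = 96997779/(4345*(-46737 - √27010))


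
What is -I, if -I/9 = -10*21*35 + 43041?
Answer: 321219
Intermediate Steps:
I = -321219 (I = -9*(-10*21*35 + 43041) = -9*(-210*35 + 43041) = -9*(-7350 + 43041) = -9*35691 = -321219)
-I = -1*(-321219) = 321219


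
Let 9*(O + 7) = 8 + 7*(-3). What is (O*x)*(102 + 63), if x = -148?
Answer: 618640/3 ≈ 2.0621e+5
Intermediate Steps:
O = -76/9 (O = -7 + (8 + 7*(-3))/9 = -7 + (8 - 21)/9 = -7 + (⅑)*(-13) = -7 - 13/9 = -76/9 ≈ -8.4444)
(O*x)*(102 + 63) = (-76/9*(-148))*(102 + 63) = (11248/9)*165 = 618640/3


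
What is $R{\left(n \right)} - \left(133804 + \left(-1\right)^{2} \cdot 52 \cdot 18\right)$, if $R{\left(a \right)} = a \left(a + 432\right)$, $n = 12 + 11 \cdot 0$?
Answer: $-129412$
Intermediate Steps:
$n = 12$ ($n = 12 + 0 = 12$)
$R{\left(a \right)} = a \left(432 + a\right)$
$R{\left(n \right)} - \left(133804 + \left(-1\right)^{2} \cdot 52 \cdot 18\right) = 12 \left(432 + 12\right) - \left(133804 + \left(-1\right)^{2} \cdot 52 \cdot 18\right) = 12 \cdot 444 - \left(133804 + 1 \cdot 52 \cdot 18\right) = 5328 - \left(133804 + 52 \cdot 18\right) = 5328 - \left(133804 + 936\right) = 5328 - 134740 = -129412$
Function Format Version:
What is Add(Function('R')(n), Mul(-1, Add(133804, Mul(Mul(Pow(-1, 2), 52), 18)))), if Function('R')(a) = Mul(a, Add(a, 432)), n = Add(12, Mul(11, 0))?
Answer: -129412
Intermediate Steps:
n = 12 (n = Add(12, 0) = 12)
Function('R')(a) = Mul(a, Add(432, a))
Add(Function('R')(n), Mul(-1, Add(133804, Mul(Mul(Pow(-1, 2), 52), 18)))) = Add(Mul(12, Add(432, 12)), Mul(-1, Add(133804, Mul(Mul(Pow(-1, 2), 52), 18)))) = Add(Mul(12, 444), Mul(-1, Add(133804, Mul(Mul(1, 52), 18)))) = Add(5328, Mul(-1, Add(133804, Mul(52, 18)))) = Add(5328, Mul(-1, Add(133804, 936))) = Add(5328, Mul(-1, 134740)) = Add(5328, -134740) = -129412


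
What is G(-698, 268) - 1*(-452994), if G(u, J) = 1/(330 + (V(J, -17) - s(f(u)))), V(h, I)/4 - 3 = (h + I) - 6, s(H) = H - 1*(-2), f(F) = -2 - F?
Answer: 282668257/624 ≈ 4.5299e+5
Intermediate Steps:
s(H) = 2 + H (s(H) = H + 2 = 2 + H)
V(h, I) = -12 + 4*I + 4*h (V(h, I) = 12 + 4*((h + I) - 6) = 12 + 4*((I + h) - 6) = 12 + 4*(-6 + I + h) = 12 + (-24 + 4*I + 4*h) = -12 + 4*I + 4*h)
G(u, J) = 1/(250 + u + 4*J) (G(u, J) = 1/(330 + ((-12 + 4*(-17) + 4*J) - (2 + (-2 - u)))) = 1/(330 + ((-12 - 68 + 4*J) - (-1)*u)) = 1/(330 + ((-80 + 4*J) + u)) = 1/(330 + (-80 + u + 4*J)) = 1/(250 + u + 4*J))
G(-698, 268) - 1*(-452994) = 1/(250 - 698 + 4*268) - 1*(-452994) = 1/(250 - 698 + 1072) + 452994 = 1/624 + 452994 = 282668257/624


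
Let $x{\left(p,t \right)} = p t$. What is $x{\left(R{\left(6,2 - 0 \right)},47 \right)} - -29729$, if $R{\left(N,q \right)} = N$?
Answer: $30011$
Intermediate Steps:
$x{\left(R{\left(6,2 - 0 \right)},47 \right)} - -29729 = 6 \cdot 47 - -29729 = 282 + 29729 = 30011$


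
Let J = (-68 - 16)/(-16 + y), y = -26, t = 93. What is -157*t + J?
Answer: -14599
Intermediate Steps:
J = 2 (J = (-68 - 16)/(-16 - 26) = -84/(-42) = -84*(-1/42) = 2)
-157*t + J = -157*93 + 2 = -14601 + 2 = -14599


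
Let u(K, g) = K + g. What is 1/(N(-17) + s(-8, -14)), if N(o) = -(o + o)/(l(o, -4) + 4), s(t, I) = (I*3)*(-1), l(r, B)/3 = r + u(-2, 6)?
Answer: 35/1436 ≈ 0.024373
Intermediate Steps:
l(r, B) = 12 + 3*r (l(r, B) = 3*(r + (-2 + 6)) = 3*(r + 4) = 3*(4 + r) = 12 + 3*r)
s(t, I) = -3*I (s(t, I) = (3*I)*(-1) = -3*I)
N(o) = -2*o/(16 + 3*o) (N(o) = -(o + o)/((12 + 3*o) + 4) = -2*o/(16 + 3*o))
1/(N(-17) + s(-8, -14)) = 1/(-2*(-17)/(16 + 3*(-17)) - 3*(-14)) = 1/(-2*(-17)/(16 - 51) + 42) = 1/(-2*(-17)/(-35) + 42) = 1/(-2*(-17)*(-1/35) + 42) = 1/(-34/35 + 42) = 1/(1436/35) = 35/1436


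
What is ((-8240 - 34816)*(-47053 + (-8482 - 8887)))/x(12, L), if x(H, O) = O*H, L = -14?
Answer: -115573068/7 ≈ -1.6510e+7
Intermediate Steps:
x(H, O) = H*O
((-8240 - 34816)*(-47053 + (-8482 - 8887)))/x(12, L) = ((-8240 - 34816)*(-47053 + (-8482 - 8887)))/((12*(-14))) = -43056*(-47053 - 17369)/(-168) = -43056*(-64422)*(-1/168) = 2773753632*(-1/168) = -115573068/7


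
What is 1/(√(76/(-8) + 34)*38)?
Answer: √2/266 ≈ 0.0053166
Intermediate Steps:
1/(√(76/(-8) + 34)*38) = 1/(√(76*(-⅛) + 34)*38) = 1/(√(-19/2 + 34)*38) = 1/(√(49/2)*38) = 1/((7*√2/2)*38) = 1/(133*√2) = √2/266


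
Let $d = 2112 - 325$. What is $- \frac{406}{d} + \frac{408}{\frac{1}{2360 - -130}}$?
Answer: $\frac{1815448634}{1787} \approx 1.0159 \cdot 10^{6}$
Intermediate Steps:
$d = 1787$
$- \frac{406}{d} + \frac{408}{\frac{1}{2360 - -130}} = - \frac{406}{1787} + \frac{408}{\frac{1}{2360 - -130}} = \left(-406\right) \frac{1}{1787} + \frac{408}{\frac{1}{2360 + 130}} = - \frac{406}{1787} + \frac{408}{\frac{1}{2490}} = - \frac{406}{1787} + 408 \frac{1}{\frac{1}{2490}} = - \frac{406}{1787} + 408 \cdot 2490 = - \frac{406}{1787} + 1015920 = \frac{1815448634}{1787}$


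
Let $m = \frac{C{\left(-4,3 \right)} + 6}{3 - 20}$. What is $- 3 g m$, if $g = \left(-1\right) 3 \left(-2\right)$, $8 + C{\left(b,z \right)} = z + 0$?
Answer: $\frac{18}{17} \approx 1.0588$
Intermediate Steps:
$C{\left(b,z \right)} = -8 + z$ ($C{\left(b,z \right)} = -8 + \left(z + 0\right) = -8 + z$)
$g = 6$ ($g = \left(-3\right) \left(-2\right) = 6$)
$m = - \frac{1}{17}$ ($m = \frac{\left(-8 + 3\right) + 6}{3 - 20} = \frac{-5 + 6}{-17} = 1 \left(- \frac{1}{17}\right) = - \frac{1}{17} \approx -0.058824$)
$- 3 g m = \left(-3\right) 6 \left(- \frac{1}{17}\right) = \left(-18\right) \left(- \frac{1}{17}\right) = \frac{18}{17}$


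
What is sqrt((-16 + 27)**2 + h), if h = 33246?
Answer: sqrt(33367) ≈ 182.67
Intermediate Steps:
sqrt((-16 + 27)**2 + h) = sqrt((-16 + 27)**2 + 33246) = sqrt(11**2 + 33246) = sqrt(121 + 33246) = sqrt(33367)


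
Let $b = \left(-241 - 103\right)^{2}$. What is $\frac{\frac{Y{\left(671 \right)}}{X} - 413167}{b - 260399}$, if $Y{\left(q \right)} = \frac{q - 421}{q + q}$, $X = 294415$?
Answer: $\frac{16324431861306}{5612979167059} \approx 2.9083$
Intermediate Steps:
$Y{\left(q \right)} = \frac{-421 + q}{2 q}$
$b = 118336$ ($b = \left(-344\right)^{2} = 118336$)
$\frac{\frac{Y{\left(671 \right)}}{X} - 413167}{b - 260399} = \frac{\frac{\frac{1}{2} \cdot \frac{1}{671} \left(-421 + 671\right)}{294415} - 413167}{118336 - 260399} = \frac{\frac{1}{2} \cdot \frac{1}{671} \cdot 250 \cdot \frac{1}{294415} - 413167}{-142063} = \left(\frac{125}{671} \cdot \frac{1}{294415} - 413167\right) \left(- \frac{1}{142063}\right) = \left(\frac{25}{39510493} - 413167\right) \left(- \frac{1}{142063}\right) = \left(- \frac{16324431861306}{39510493}\right) \left(- \frac{1}{142063}\right) = \frac{16324431861306}{5612979167059}$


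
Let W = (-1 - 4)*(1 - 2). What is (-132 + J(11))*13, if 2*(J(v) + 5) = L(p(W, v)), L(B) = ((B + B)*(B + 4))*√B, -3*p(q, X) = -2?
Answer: -1781 + 364*√6/27 ≈ -1748.0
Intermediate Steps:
W = 5 (W = -5*(-1) = 5)
p(q, X) = ⅔ (p(q, X) = -⅓*(-2) = ⅔)
L(B) = 2*B^(3/2)*(4 + B) (L(B) = ((2*B)*(4 + B))*√B = (2*B*(4 + B))*√B = 2*B^(3/2)*(4 + B))
J(v) = -5 + 28*√6/27 (J(v) = -5 + (2*(⅔)^(3/2)*(4 + ⅔))/2 = -5 + (2*(2*√6/9)*(14/3))/2 = -5 + (56*√6/27)/2 = -5 + 28*√6/27)
(-132 + J(11))*13 = (-132 + (-5 + 28*√6/27))*13 = (-137 + 28*√6/27)*13 = -1781 + 364*√6/27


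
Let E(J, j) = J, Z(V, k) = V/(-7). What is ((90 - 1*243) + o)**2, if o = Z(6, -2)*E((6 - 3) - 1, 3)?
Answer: 1172889/49 ≈ 23937.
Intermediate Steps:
Z(V, k) = -V/7 (Z(V, k) = V*(-1/7) = -V/7)
o = -12/7 (o = (-1/7*6)*((6 - 3) - 1) = -6*(3 - 1)/7 = -6/7*2 = -12/7 ≈ -1.7143)
((90 - 1*243) + o)**2 = ((90 - 1*243) - 12/7)**2 = ((90 - 243) - 12/7)**2 = (-153 - 12/7)**2 = (-1083/7)**2 = 1172889/49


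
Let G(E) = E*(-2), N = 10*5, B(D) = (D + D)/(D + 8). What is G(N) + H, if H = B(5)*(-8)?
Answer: -1380/13 ≈ -106.15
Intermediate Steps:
B(D) = 2*D/(8 + D) (B(D) = (2*D)/(8 + D) = 2*D/(8 + D))
N = 50
H = -80/13 (H = (2*5/(8 + 5))*(-8) = (2*5/13)*(-8) = (2*5*(1/13))*(-8) = (10/13)*(-8) = -80/13 ≈ -6.1538)
G(E) = -2*E
G(N) + H = -2*50 - 80/13 = -100 - 80/13 = -1380/13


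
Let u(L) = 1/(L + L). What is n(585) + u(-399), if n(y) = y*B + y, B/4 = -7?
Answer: -12604411/798 ≈ -15795.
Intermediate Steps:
B = -28 (B = 4*(-7) = -28)
u(L) = 1/(2*L)
n(y) = -27*y (n(y) = y*(-28) + y = -28*y + y = -27*y)
n(585) + u(-399) = -27*585 + (½)/(-399) = -15795 + (½)*(-1/399) = -15795 - 1/798 = -12604411/798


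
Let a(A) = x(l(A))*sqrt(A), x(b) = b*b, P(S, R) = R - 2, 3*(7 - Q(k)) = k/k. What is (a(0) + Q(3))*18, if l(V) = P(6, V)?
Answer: 120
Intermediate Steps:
Q(k) = 20/3 (Q(k) = 7 - k/(3*k) = 7 - 1/3*1 = 7 - 1/3 = 20/3)
P(S, R) = -2 + R
l(V) = -2 + V
x(b) = b**2
a(A) = sqrt(A)*(-2 + A)**2 (a(A) = (-2 + A)**2*sqrt(A) = sqrt(A)*(-2 + A)**2)
(a(0) + Q(3))*18 = (sqrt(0)*(-2 + 0)**2 + 20/3)*18 = (0*(-2)**2 + 20/3)*18 = (0*4 + 20/3)*18 = (0 + 20/3)*18 = (20/3)*18 = 120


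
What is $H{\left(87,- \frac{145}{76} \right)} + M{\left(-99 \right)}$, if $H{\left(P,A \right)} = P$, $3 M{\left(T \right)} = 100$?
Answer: $\frac{361}{3} \approx 120.33$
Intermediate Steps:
$M{\left(T \right)} = \frac{100}{3}$ ($M{\left(T \right)} = \frac{1}{3} \cdot 100 = \frac{100}{3}$)
$H{\left(87,- \frac{145}{76} \right)} + M{\left(-99 \right)} = 87 + \frac{100}{3} = \frac{361}{3}$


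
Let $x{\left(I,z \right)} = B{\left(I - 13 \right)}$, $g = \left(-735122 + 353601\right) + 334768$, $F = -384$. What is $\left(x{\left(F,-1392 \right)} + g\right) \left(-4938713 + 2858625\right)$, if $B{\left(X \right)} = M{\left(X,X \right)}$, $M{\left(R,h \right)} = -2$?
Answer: $97254514440$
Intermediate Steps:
$g = -46753$ ($g = -381521 + 334768 = -46753$)
$B{\left(X \right)} = -2$
$x{\left(I,z \right)} = -2$
$\left(x{\left(F,-1392 \right)} + g\right) \left(-4938713 + 2858625\right) = \left(-2 - 46753\right) \left(-4938713 + 2858625\right) = \left(-46755\right) \left(-2080088\right) = 97254514440$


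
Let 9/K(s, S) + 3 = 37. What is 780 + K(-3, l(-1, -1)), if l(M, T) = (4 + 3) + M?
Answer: 26529/34 ≈ 780.26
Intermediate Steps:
l(M, T) = 7 + M
K(s, S) = 9/34 (K(s, S) = 9/(-3 + 37) = 9/34)
780 + K(-3, l(-1, -1)) = 780 + 9/34 = 26529/34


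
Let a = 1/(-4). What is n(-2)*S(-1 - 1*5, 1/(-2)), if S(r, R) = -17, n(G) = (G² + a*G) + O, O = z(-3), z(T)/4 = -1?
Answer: -17/2 ≈ -8.5000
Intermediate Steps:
z(T) = -4 (z(T) = 4*(-1) = -4)
O = -4
a = -¼ ≈ -0.25000
n(G) = -4 + G² - G/4 (n(G) = (G² - G/4) - 4 = -4 + G² - G/4)
n(-2)*S(-1 - 1*5, 1/(-2)) = (-4 + (-2)² - ¼*(-2))*(-17) = (-4 + 4 + ½)*(-17) = (½)*(-17) = -17/2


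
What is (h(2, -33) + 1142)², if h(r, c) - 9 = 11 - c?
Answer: 1428025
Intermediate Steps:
h(r, c) = 20 - c (h(r, c) = 9 + (11 - c) = 20 - c)
(h(2, -33) + 1142)² = ((20 - 1*(-33)) + 1142)² = ((20 + 33) + 1142)² = (53 + 1142)² = 1195² = 1428025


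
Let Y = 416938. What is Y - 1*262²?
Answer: 348294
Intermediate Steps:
Y - 1*262² = 416938 - 1*262² = 416938 - 1*68644 = 416938 - 68644 = 348294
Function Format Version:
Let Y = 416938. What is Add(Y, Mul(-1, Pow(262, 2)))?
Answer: 348294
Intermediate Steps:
Add(Y, Mul(-1, Pow(262, 2))) = Add(416938, Mul(-1, Pow(262, 2))) = Add(416938, Mul(-1, 68644)) = Add(416938, -68644) = 348294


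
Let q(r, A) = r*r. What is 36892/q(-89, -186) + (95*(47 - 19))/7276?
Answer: 72374013/14408299 ≈ 5.0231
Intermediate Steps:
q(r, A) = r**2
36892/q(-89, -186) + (95*(47 - 19))/7276 = 36892/((-89)**2) + (95*(47 - 19))/7276 = 36892/7921 + (95*28)*(1/7276) = 36892*(1/7921) + 2660*(1/7276) = 36892/7921 + 665/1819 = 72374013/14408299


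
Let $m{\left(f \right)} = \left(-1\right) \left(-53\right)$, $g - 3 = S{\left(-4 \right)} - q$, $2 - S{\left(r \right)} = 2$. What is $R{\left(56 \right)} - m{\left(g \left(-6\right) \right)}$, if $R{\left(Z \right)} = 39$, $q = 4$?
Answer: $-14$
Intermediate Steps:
$S{\left(r \right)} = 0$ ($S{\left(r \right)} = 2 - 2 = 0$)
$g = -1$ ($g = 3 + \left(0 - 4\right) = 3 - 4 = -1$)
$m{\left(f \right)} = 53$
$R{\left(56 \right)} - m{\left(g \left(-6\right) \right)} = 39 - 53 = -14$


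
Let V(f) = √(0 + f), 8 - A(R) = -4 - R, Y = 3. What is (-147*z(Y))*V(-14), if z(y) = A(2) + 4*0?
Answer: -2058*I*√14 ≈ -7700.3*I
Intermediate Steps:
A(R) = 12 + R (A(R) = 8 - (-4 - R) = 8 + (4 + R) = 12 + R)
V(f) = √f
z(y) = 14 (z(y) = (12 + 2) + 4*0 = 14 + 0 = 14)
(-147*z(Y))*V(-14) = (-147*14)*√(-14) = -2058*I*√14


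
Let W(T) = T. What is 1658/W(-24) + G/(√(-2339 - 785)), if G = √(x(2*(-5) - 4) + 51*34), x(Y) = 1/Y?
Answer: -829/12 - 5*I*√10616914/21868 ≈ -69.083 - 0.74501*I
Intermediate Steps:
G = 5*√13594/14 (G = √(1/(2*(-5) - 4) + 51*34) = √(1/(-10 - 4) + 1734) = √(1/(-14) + 1734) = √(-1/14 + 1734) = √(24275/14) = 5*√13594/14 ≈ 41.640)
1658/W(-24) + G/(√(-2339 - 785)) = 1658/(-24) + (5*√13594/14)/(√(-2339 - 785)) = 1658*(-1/24) + (5*√13594/14)/(√(-3124)) = -829/12 + (5*√13594/14)/((2*I*√781)) = -829/12 + (5*√13594/14)*(-I*√781/1562) = -829/12 - 5*I*√10616914/21868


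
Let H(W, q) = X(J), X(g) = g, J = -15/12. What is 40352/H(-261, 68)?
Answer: -161408/5 ≈ -32282.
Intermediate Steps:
J = -5/4 (J = -15*1/12 = -5/4 ≈ -1.2500)
H(W, q) = -5/4
40352/H(-261, 68) = 40352/(-5/4) = 40352*(-⅘) = -161408/5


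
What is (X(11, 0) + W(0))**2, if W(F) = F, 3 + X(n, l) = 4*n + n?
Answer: 2704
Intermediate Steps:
X(n, l) = -3 + 5*n (X(n, l) = -3 + (4*n + n) = -3 + 5*n)
(X(11, 0) + W(0))**2 = ((-3 + 5*11) + 0)**2 = ((-3 + 55) + 0)**2 = (52 + 0)**2 = 52**2 = 2704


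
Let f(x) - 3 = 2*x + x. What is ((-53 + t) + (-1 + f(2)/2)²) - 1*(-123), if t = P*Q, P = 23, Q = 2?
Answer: 513/4 ≈ 128.25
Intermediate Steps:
f(x) = 3 + 3*x (f(x) = 3 + (2*x + x) = 3 + 3*x)
t = 46 (t = 23*2 = 46)
((-53 + t) + (-1 + f(2)/2)²) - 1*(-123) = ((-53 + 46) + (-1 + (3 + 3*2)/2)²) - 1*(-123) = (-7 + (-1 + (3 + 6)*(½))²) + 123 = (-7 + (-1 + 9*(½))²) + 123 = (-7 + (-1 + 9/2)²) + 123 = (-7 + (7/2)²) + 123 = (-7 + 49/4) + 123 = 21/4 + 123 = 513/4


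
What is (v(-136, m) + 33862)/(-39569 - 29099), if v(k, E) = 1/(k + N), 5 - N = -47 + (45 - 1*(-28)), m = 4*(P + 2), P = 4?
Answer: -5316333/10780876 ≈ -0.49313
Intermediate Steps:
m = 24 (m = 4*(4 + 2) = 4*6 = 24)
N = -21 (N = 5 - (-47 + (45 - 1*(-28))) = 5 - (-47 + (45 + 28)) = 5 - (-47 + 73) = 5 - 1*26 = 5 - 26 = -21)
v(k, E) = 1/(-21 + k) (v(k, E) = 1/(k - 21) = 1/(-21 + k))
(v(-136, m) + 33862)/(-39569 - 29099) = (1/(-21 - 136) + 33862)/(-39569 - 29099) = (1/(-157) + 33862)/(-68668) = (-1/157 + 33862)*(-1/68668) = (5316333/157)*(-1/68668) = -5316333/10780876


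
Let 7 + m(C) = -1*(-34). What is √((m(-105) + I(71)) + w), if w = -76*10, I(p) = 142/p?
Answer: I*√731 ≈ 27.037*I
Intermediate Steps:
m(C) = 27 (m(C) = -7 - 1*(-34) = -7 + 34 = 27)
w = -760
√((m(-105) + I(71)) + w) = √((27 + 142/71) - 760) = √((27 + 142*(1/71)) - 760) = √((27 + 2) - 760) = √(29 - 760) = √(-731) = I*√731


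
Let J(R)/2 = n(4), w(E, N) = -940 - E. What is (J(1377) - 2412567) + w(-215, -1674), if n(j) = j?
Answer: -2413284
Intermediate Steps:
J(R) = 8 (J(R) = 2*4 = 8)
(J(1377) - 2412567) + w(-215, -1674) = (8 - 2412567) + (-940 - 1*(-215)) = -2412559 + (-940 + 215) = -2412559 - 725 = -2413284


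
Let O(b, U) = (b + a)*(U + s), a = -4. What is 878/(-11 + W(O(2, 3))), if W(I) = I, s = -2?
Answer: -878/13 ≈ -67.538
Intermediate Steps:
O(b, U) = (-4 + b)*(-2 + U) (O(b, U) = (b - 4)*(U - 2) = (-4 + b)*(-2 + U))
878/(-11 + W(O(2, 3))) = 878/(-11 + (8 - 4*3 - 2*2 + 3*2)) = 878/(-11 + (8 - 12 - 4 + 6)) = 878/(-11 - 2) = 878/(-13) = -1/13*878 = -878/13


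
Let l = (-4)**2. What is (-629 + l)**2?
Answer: 375769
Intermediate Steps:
l = 16
(-629 + l)**2 = (-629 + 16)**2 = (-613)**2 = 375769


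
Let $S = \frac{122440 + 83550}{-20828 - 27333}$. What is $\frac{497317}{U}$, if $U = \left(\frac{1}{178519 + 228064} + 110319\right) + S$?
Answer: $\frac{9738184917615571}{2160121553538288} \approx 4.5082$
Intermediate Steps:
$S = - \frac{205990}{48161}$ ($S = \frac{205990}{-48161} = 205990 \left(- \frac{1}{48161}\right) = - \frac{205990}{48161} \approx -4.2771$)
$U = \frac{2160121553538288}{19581443863}$ ($U = \left(\frac{1}{178519 + 228064} + 110319\right) - \frac{205990}{48161} = \left(\frac{1}{406583} + 110319\right) - \frac{205990}{48161} = \frac{44853829978}{406583} - \frac{205990}{48161} = \frac{2160121553538288}{19581443863} \approx 1.1031 \cdot 10^{5}$)
$\frac{497317}{U} = \frac{497317}{\frac{2160121553538288}{19581443863}} = 497317 \cdot \frac{19581443863}{2160121553538288} = \frac{9738184917615571}{2160121553538288}$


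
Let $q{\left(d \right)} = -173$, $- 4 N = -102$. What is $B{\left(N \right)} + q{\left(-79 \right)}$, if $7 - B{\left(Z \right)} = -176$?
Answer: $10$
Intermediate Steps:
$N = \frac{51}{2}$ ($N = \left(- \frac{1}{4}\right) \left(-102\right) = \frac{51}{2} \approx 25.5$)
$B{\left(Z \right)} = 183$ ($B{\left(Z \right)} = 7 - -176 = 7 + 176 = 183$)
$B{\left(N \right)} + q{\left(-79 \right)} = 183 - 173 = 10$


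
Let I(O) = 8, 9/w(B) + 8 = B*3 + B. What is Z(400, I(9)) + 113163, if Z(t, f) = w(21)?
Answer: 8600397/76 ≈ 1.1316e+5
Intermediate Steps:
w(B) = 9/(-8 + 4*B) (w(B) = 9/(-8 + (B*3 + B)) = 9/(-8 + (3*B + B)) = 9/(-8 + 4*B))
Z(t, f) = 9/76 (Z(t, f) = 9/(4*(-2 + 21)) = (9/4)/19 = (9/4)*(1/19) = 9/76)
Z(400, I(9)) + 113163 = 9/76 + 113163 = 8600397/76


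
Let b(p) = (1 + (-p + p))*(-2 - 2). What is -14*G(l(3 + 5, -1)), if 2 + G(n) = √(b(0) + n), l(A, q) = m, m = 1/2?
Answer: 28 - 7*I*√14 ≈ 28.0 - 26.192*I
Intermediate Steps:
m = ½ ≈ 0.50000
b(p) = -4 (b(p) = (1 + 0)*(-4) = 1*(-4) = -4)
l(A, q) = ½
G(n) = -2 + √(-4 + n)
-14*G(l(3 + 5, -1)) = -14*(-2 + √(-4 + ½)) = -14*(-2 + √(-7/2)) = -14*(-2 + I*√14/2) = 28 - 7*I*√14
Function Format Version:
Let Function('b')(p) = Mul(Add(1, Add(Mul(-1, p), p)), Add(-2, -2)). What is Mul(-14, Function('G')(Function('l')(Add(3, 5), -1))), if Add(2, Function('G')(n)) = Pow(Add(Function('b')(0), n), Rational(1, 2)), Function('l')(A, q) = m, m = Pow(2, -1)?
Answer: Add(28, Mul(-7, I, Pow(14, Rational(1, 2)))) ≈ Add(28.000, Mul(-26.192, I))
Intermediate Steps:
m = Rational(1, 2) ≈ 0.50000
Function('b')(p) = -4 (Function('b')(p) = Mul(Add(1, 0), -4) = Mul(1, -4) = -4)
Function('l')(A, q) = Rational(1, 2)
Function('G')(n) = Add(-2, Pow(Add(-4, n), Rational(1, 2)))
Mul(-14, Function('G')(Function('l')(Add(3, 5), -1))) = Mul(-14, Add(-2, Pow(Add(-4, Rational(1, 2)), Rational(1, 2)))) = Mul(-14, Add(-2, Pow(Rational(-7, 2), Rational(1, 2)))) = Mul(-14, Add(-2, Mul(Rational(1, 2), I, Pow(14, Rational(1, 2))))) = Add(28, Mul(-7, I, Pow(14, Rational(1, 2))))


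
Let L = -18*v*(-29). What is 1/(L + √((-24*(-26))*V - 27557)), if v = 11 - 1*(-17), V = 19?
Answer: 2088/30520451 - I*√15701/213643157 ≈ 6.8413e-5 - 5.8651e-7*I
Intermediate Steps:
v = 28 (v = 11 + 17 = 28)
L = 14616 (L = -18*28*(-29) = -504*(-29) = 14616)
1/(L + √((-24*(-26))*V - 27557)) = 1/(14616 + √(-24*(-26)*19 - 27557)) = 1/(14616 + √(624*19 - 27557)) = 1/(14616 + √(11856 - 27557)) = 1/(14616 + √(-15701)) = 1/(14616 + I*√15701)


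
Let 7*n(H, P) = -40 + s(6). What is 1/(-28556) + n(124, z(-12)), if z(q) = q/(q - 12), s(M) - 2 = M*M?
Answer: -57119/199892 ≈ -0.28575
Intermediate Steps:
s(M) = 2 + M**2 (s(M) = 2 + M*M = 2 + M**2)
z(q) = q/(-12 + q)
n(H, P) = -2/7 (n(H, P) = (-40 + (2 + 6**2))/7 = (-40 + (2 + 36))/7 = (-40 + 38)/7 = (1/7)*(-2) = -2/7)
1/(-28556) + n(124, z(-12)) = 1/(-28556) - 2/7 = -1/28556 - 2/7 = -57119/199892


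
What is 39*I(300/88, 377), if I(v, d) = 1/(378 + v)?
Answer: 286/2797 ≈ 0.10225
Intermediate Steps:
39*I(300/88, 377) = 39/(378 + 300/88) = 39/(378 + 300*(1/88)) = 39/(378 + 75/22) = 39/(8391/22) = 39*(22/8391) = 286/2797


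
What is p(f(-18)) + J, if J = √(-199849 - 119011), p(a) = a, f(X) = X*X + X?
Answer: 306 + 2*I*√79715 ≈ 306.0 + 564.68*I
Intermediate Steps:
f(X) = X + X² (f(X) = X² + X = X + X²)
J = 2*I*√79715 (J = √(-318860) = 2*I*√79715 ≈ 564.68*I)
p(f(-18)) + J = -18*(1 - 18) + 2*I*√79715 = -18*(-17) + 2*I*√79715 = 306 + 2*I*√79715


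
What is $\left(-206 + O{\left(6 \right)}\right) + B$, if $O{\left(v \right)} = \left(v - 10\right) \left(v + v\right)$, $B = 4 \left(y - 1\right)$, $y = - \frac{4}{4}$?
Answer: $-262$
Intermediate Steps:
$y = -1$ ($y = \left(-4\right) \frac{1}{4} = -1$)
$B = -8$ ($B = 4 \left(-1 - 1\right) = 4 \left(-2\right) = -8$)
$O{\left(v \right)} = 2 v \left(-10 + v\right)$ ($O{\left(v \right)} = \left(-10 + v\right) 2 v = 2 v \left(-10 + v\right)$)
$\left(-206 + O{\left(6 \right)}\right) + B = \left(-206 + 2 \cdot 6 \left(-10 + 6\right)\right) - 8 = \left(-206 + 2 \cdot 6 \left(-4\right)\right) - 8 = \left(-206 - 48\right) - 8 = -254 - 8 = -262$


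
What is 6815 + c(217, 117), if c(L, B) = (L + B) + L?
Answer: 7366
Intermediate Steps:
c(L, B) = B + 2*L (c(L, B) = (B + L) + L = B + 2*L)
6815 + c(217, 117) = 6815 + (117 + 2*217) = 6815 + (117 + 434) = 6815 + 551 = 7366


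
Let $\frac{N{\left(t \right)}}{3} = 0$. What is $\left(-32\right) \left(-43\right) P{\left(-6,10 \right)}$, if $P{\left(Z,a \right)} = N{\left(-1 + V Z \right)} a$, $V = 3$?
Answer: $0$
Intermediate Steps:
$N{\left(t \right)} = 0$ ($N{\left(t \right)} = 3 \cdot 0 = 0$)
$P{\left(Z,a \right)} = 0$ ($P{\left(Z,a \right)} = 0 a = 0$)
$\left(-32\right) \left(-43\right) P{\left(-6,10 \right)} = \left(-32\right) \left(-43\right) 0 = 1376 \cdot 0 = 0$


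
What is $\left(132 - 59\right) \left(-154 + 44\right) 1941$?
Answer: $-15586230$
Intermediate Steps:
$\left(132 - 59\right) \left(-154 + 44\right) 1941 = 73 \left(-110\right) 1941 = \left(-8030\right) 1941 = -15586230$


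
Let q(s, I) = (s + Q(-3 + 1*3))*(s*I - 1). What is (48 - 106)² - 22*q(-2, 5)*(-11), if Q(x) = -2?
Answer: 14012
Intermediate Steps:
q(s, I) = (-1 + I*s)*(-2 + s) (q(s, I) = (s - 2)*(s*I - 1) = (-2 + s)*(I*s - 1) = (-2 + s)*(-1 + I*s) = (-1 + I*s)*(-2 + s))
(48 - 106)² - 22*q(-2, 5)*(-11) = (48 - 106)² - 22*(2 - 1*(-2) + 5*(-2)² - 2*5*(-2))*(-11) = (-58)² - 22*(2 + 2 + 5*4 + 20)*(-11) = 3364 - 22*(2 + 2 + 20 + 20)*(-11) = 3364 - 22*44*(-11) = 3364 - 968*(-11) = 3364 + 10648 = 14012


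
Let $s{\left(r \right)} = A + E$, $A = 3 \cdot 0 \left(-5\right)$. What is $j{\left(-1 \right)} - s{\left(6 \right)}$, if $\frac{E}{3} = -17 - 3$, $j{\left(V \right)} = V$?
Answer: $59$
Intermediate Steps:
$A = 0$ ($A = 0 \left(-5\right) = 0$)
$E = -60$ ($E = 3 \left(-17 - 3\right) = 3 \left(-20\right) = -60$)
$s{\left(r \right)} = -60$ ($s{\left(r \right)} = 0 - 60 = -60$)
$j{\left(-1 \right)} - s{\left(6 \right)} = -1 - -60 = -1 + 60 = 59$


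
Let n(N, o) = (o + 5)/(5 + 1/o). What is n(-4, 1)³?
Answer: 1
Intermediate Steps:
n(N, o) = (5 + o)/(5 + 1/o)
n(-4, 1)³ = (1*(5 + 1)/(1 + 5*1))³ = (1*6/(1 + 5))³ = (1*6/6)³ = (1*(⅙)*6)³ = 1³ = 1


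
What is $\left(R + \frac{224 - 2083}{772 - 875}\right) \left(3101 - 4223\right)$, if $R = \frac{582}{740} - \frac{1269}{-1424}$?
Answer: $- \frac{300278913891}{13567160} \approx -22133.0$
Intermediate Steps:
$R = \frac{441957}{263440}$ ($R = 582 \cdot \frac{1}{740} - - \frac{1269}{1424} = \frac{291}{370} + \frac{1269}{1424} = \frac{441957}{263440} \approx 1.6776$)
$\left(R + \frac{224 - 2083}{772 - 875}\right) \left(3101 - 4223\right) = \left(\frac{441957}{263440} + \frac{224 - 2083}{772 - 875}\right) \left(3101 - 4223\right) = \left(\frac{441957}{263440} - \frac{1859}{772 - 875}\right) \left(-1122\right) = \left(\frac{441957}{263440} - \frac{1859}{-103}\right) \left(-1122\right) = \left(\frac{441957}{263440} - - \frac{1859}{103}\right) \left(-1122\right) = \left(\frac{441957}{263440} + \frac{1859}{103}\right) \left(-1122\right) = \frac{535256531}{27134320} \left(-1122\right) = - \frac{300278913891}{13567160}$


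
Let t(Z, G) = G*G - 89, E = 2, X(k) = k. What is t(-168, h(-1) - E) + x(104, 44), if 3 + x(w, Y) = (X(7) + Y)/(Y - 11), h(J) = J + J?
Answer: -819/11 ≈ -74.455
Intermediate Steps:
h(J) = 2*J
x(w, Y) = -3 + (7 + Y)/(-11 + Y) (x(w, Y) = -3 + (7 + Y)/(Y - 11) = -3 + (7 + Y)/(-11 + Y))
t(Z, G) = -89 + G² (t(Z, G) = G² - 89 = -89 + G²)
t(-168, h(-1) - E) + x(104, 44) = (-89 + (2*(-1) - 1*2)²) + 2*(20 - 1*44)/(-11 + 44) = (-89 + (-2 - 2)²) + 2*(20 - 44)/33 = (-89 + (-4)²) + 2*(1/33)*(-24) = (-89 + 16) - 16/11 = -73 - 16/11 = -819/11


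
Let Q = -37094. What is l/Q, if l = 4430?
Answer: -2215/18547 ≈ -0.11943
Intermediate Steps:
l/Q = 4430/(-37094) = 4430*(-1/37094) = -2215/18547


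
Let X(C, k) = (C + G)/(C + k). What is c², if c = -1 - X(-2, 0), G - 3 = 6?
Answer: 25/4 ≈ 6.2500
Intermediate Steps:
G = 9 (G = 3 + 6 = 9)
X(C, k) = (9 + C)/(C + k) (X(C, k) = (C + 9)/(C + k) = (9 + C)/(C + k))
c = 5/2 (c = -1 - (9 - 2)/(-2 + 0) = -1 - 7/(-2) = -1 - (-1)*7/2 = -1 - 1*(-7/2) = -1 + 7/2 = 5/2 ≈ 2.5000)
c² = (5/2)² = 25/4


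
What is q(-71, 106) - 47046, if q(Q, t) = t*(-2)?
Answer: -47258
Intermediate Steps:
q(Q, t) = -2*t
q(-71, 106) - 47046 = -2*106 - 47046 = -212 - 47046 = -47258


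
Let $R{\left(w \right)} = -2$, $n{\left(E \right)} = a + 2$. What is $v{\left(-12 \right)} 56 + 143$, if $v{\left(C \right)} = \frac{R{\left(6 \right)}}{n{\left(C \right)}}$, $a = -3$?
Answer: $255$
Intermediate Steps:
$n{\left(E \right)} = -1$ ($n{\left(E \right)} = -3 + 2 = -1$)
$v{\left(C \right)} = 2$ ($v{\left(C \right)} = - \frac{2}{-1} = \left(-2\right) \left(-1\right) = 2$)
$v{\left(-12 \right)} 56 + 143 = 2 \cdot 56 + 143 = 112 + 143 = 255$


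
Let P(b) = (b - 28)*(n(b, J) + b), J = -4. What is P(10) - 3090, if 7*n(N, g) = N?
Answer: -23070/7 ≈ -3295.7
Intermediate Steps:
n(N, g) = N/7
P(b) = 8*b*(-28 + b)/7 (P(b) = (b - 28)*(b/7 + b) = (-28 + b)*(8*b/7) = 8*b*(-28 + b)/7)
P(10) - 3090 = (8/7)*10*(-28 + 10) - 3090 = (8/7)*10*(-18) - 3090 = -1440/7 - 3090 = -23070/7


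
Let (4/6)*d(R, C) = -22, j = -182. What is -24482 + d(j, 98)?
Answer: -24515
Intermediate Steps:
d(R, C) = -33 (d(R, C) = (3/2)*(-22) = -33)
-24482 + d(j, 98) = -24482 - 33 = -24515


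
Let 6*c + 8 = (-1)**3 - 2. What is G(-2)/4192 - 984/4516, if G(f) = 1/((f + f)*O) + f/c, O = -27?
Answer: -1223628013/5622528384 ≈ -0.21763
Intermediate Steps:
c = -11/6 (c = -4/3 + ((-1)**3 - 2)/6 = -4/3 + (-1 - 2)/6 = -4/3 + (1/6)*(-3) = -4/3 - 1/2 = -11/6 ≈ -1.8333)
G(f) = -6*f/11 - 1/(54*f) (G(f) = 1/((f + f)*(-27)) + f/(-11/6) = -1/27/(2*f) + f*(-6/11) = (1/(2*f))*(-1/27) - 6*f/11 = -1/(54*f) - 6*f/11 = -6*f/11 - 1/(54*f))
G(-2)/4192 - 984/4516 = ((1/594)*(-11 - 324*(-2)**2)/(-2))/4192 - 984/4516 = ((1/594)*(-1/2)*(-11 - 324*4))*(1/4192) - 984*1/4516 = ((1/594)*(-1/2)*(-11 - 1296))*(1/4192) - 246/1129 = ((1/594)*(-1/2)*(-1307))*(1/4192) - 246/1129 = (1307/1188)*(1/4192) - 246/1129 = 1307/4980096 - 246/1129 = -1223628013/5622528384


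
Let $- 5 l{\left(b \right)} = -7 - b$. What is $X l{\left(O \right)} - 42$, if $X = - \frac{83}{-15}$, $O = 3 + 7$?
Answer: $- \frac{1739}{75} \approx -23.187$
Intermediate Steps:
$O = 10$
$l{\left(b \right)} = \frac{7}{5} + \frac{b}{5}$ ($l{\left(b \right)} = - \frac{-7 - b}{5} = \frac{7}{5} + \frac{b}{5}$)
$X = \frac{83}{15}$ ($X = \left(-83\right) \left(- \frac{1}{15}\right) = \frac{83}{15} \approx 5.5333$)
$X l{\left(O \right)} - 42 = \frac{83 \left(\frac{7}{5} + \frac{1}{5} \cdot 10\right)}{15} - 42 = \frac{83 \left(\frac{7}{5} + 2\right)}{15} - 42 = \frac{83}{15} \cdot \frac{17}{5} - 42 = \frac{1411}{75} - 42 = - \frac{1739}{75}$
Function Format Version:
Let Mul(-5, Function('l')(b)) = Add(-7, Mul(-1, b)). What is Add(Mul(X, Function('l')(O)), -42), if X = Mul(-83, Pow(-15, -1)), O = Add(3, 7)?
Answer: Rational(-1739, 75) ≈ -23.187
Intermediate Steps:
O = 10
Function('l')(b) = Add(Rational(7, 5), Mul(Rational(1, 5), b)) (Function('l')(b) = Mul(Rational(-1, 5), Add(-7, Mul(-1, b))) = Add(Rational(7, 5), Mul(Rational(1, 5), b)))
X = Rational(83, 15) (X = Mul(-83, Rational(-1, 15)) = Rational(83, 15) ≈ 5.5333)
Add(Mul(X, Function('l')(O)), -42) = Add(Mul(Rational(83, 15), Add(Rational(7, 5), Mul(Rational(1, 5), 10))), -42) = Add(Mul(Rational(83, 15), Add(Rational(7, 5), 2)), -42) = Add(Mul(Rational(83, 15), Rational(17, 5)), -42) = Add(Rational(1411, 75), -42) = Rational(-1739, 75)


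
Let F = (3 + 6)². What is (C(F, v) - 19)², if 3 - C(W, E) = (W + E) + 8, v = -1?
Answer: 10816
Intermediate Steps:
F = 81 (F = 9² = 81)
C(W, E) = -5 - E - W (C(W, E) = 3 - ((W + E) + 8) = 3 - ((E + W) + 8) = 3 - (8 + E + W) = 3 + (-8 - E - W) = -5 - E - W)
(C(F, v) - 19)² = ((-5 - 1*(-1) - 1*81) - 19)² = ((-5 + 1 - 81) - 19)² = (-85 - 19)² = (-104)² = 10816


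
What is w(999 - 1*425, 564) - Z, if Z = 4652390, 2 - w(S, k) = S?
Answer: -4652962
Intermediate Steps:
w(S, k) = 2 - S
w(999 - 1*425, 564) - Z = (2 - (999 - 1*425)) - 1*4652390 = (2 - (999 - 425)) - 4652390 = (2 - 1*574) - 4652390 = (2 - 574) - 4652390 = -572 - 4652390 = -4652962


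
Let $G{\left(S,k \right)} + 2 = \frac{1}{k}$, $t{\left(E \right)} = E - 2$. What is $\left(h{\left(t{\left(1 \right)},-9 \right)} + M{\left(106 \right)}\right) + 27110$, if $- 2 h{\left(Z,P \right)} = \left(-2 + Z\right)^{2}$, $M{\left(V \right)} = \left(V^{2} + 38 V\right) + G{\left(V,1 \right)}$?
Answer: $\frac{84737}{2} \approx 42369.0$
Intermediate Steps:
$t{\left(E \right)} = -2 + E$
$G{\left(S,k \right)} = -2 + \frac{1}{k}$
$M{\left(V \right)} = -1 + V^{2} + 38 V$ ($M{\left(V \right)} = \left(V^{2} + 38 V\right) - \left(2 - 1^{-1}\right) = \left(V^{2} + 38 V\right) + \left(-2 + 1\right) = \left(V^{2} + 38 V\right) - 1 = -1 + V^{2} + 38 V$)
$h{\left(Z,P \right)} = - \frac{\left(-2 + Z\right)^{2}}{2}$
$\left(h{\left(t{\left(1 \right)},-9 \right)} + M{\left(106 \right)}\right) + 27110 = \left(- \frac{\left(-2 + \left(-2 + 1\right)\right)^{2}}{2} + \left(-1 + 106^{2} + 38 \cdot 106\right)\right) + 27110 = \left(- \frac{\left(-2 - 1\right)^{2}}{2} + \left(-1 + 11236 + 4028\right)\right) + 27110 = \left(- \frac{\left(-3\right)^{2}}{2} + 15263\right) + 27110 = \left(\left(- \frac{1}{2}\right) 9 + 15263\right) + 27110 = \left(- \frac{9}{2} + 15263\right) + 27110 = \frac{30517}{2} + 27110 = \frac{84737}{2}$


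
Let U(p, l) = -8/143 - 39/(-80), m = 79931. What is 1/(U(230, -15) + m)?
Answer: 11440/914415577 ≈ 1.2511e-5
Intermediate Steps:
U(p, l) = 4937/11440 (U(p, l) = -8*1/143 - 39*(-1/80) = -8/143 + 39/80 = 4937/11440)
1/(U(230, -15) + m) = 1/(4937/11440 + 79931) = 1/(914415577/11440) = 11440/914415577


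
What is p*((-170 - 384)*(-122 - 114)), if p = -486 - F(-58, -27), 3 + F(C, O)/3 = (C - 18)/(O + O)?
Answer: -566252264/9 ≈ -6.2917e+7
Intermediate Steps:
F(C, O) = -9 + 3*(-18 + C)/(2*O) (F(C, O) = -9 + 3*((C - 18)/(O + O)) = -9 + 3*((-18 + C)/((2*O))) = -9 + 3*((-18 + C)*(1/(2*O))) = -9 + 3*((-18 + C)/(2*O)) = -9 + 3*(-18 + C)/(2*O))
p = -4331/9 (p = -486 - 3*(-18 - 58 - 6*(-27))/(2*(-27)) = -486 - 3*(-1)*(-18 - 58 + 162)/(2*27) = -486 - 3*(-1)*86/(2*27) = -486 - 1*(-43/9) = -486 + 43/9 = -4331/9 ≈ -481.22)
p*((-170 - 384)*(-122 - 114)) = -4331*(-170 - 384)*(-122 - 114)/9 = -(-2399374)*(-236)/9 = -4331/9*130744 = -566252264/9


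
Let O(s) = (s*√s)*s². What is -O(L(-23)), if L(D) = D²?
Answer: -3404825447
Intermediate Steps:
O(s) = s^(7/2) (O(s) = s^(3/2)*s² = s^(7/2))
-O(L(-23)) = -((-23)²)^(7/2) = -529^(7/2) = -1*3404825447 = -3404825447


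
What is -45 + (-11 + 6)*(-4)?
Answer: -25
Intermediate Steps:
-45 + (-11 + 6)*(-4) = -45 - 5*(-4) = -45 + 20 = -25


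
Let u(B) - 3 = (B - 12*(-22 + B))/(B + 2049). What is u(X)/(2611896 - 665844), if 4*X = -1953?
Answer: 3439/1012433553 ≈ 3.3968e-6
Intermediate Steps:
X = -1953/4 (X = (1/4)*(-1953) = -1953/4 ≈ -488.25)
u(B) = 3 + (264 - 11*B)/(2049 + B) (u(B) = 3 + (B - 12*(-22 + B))/(B + 2049) = 3 + (B + (264 - 12*B))/(2049 + B) = 3 + (264 - 11*B)/(2049 + B))
u(X)/(2611896 - 665844) = ((6411 - 8*(-1953/4))/(2049 - 1953/4))/(2611896 - 665844) = ((6411 + 3906)/(6243/4))/1946052 = ((4/6243)*10317)*(1/1946052) = (13756/2081)*(1/1946052) = 3439/1012433553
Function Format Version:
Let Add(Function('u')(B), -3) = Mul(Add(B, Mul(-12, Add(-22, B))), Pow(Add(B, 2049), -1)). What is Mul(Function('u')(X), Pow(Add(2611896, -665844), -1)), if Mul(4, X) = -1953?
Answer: Rational(3439, 1012433553) ≈ 3.3968e-6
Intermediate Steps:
X = Rational(-1953, 4) (X = Mul(Rational(1, 4), -1953) = Rational(-1953, 4) ≈ -488.25)
Function('u')(B) = Add(3, Mul(Pow(Add(2049, B), -1), Add(264, Mul(-11, B)))) (Function('u')(B) = Add(3, Mul(Add(B, Mul(-12, Add(-22, B))), Pow(Add(B, 2049), -1))) = Add(3, Mul(Add(B, Add(264, Mul(-12, B))), Pow(Add(2049, B), -1))) = Add(3, Mul(Add(264, Mul(-11, B)), Pow(Add(2049, B), -1))) = Add(3, Mul(Pow(Add(2049, B), -1), Add(264, Mul(-11, B)))))
Mul(Function('u')(X), Pow(Add(2611896, -665844), -1)) = Mul(Mul(Pow(Add(2049, Rational(-1953, 4)), -1), Add(6411, Mul(-8, Rational(-1953, 4)))), Pow(Add(2611896, -665844), -1)) = Mul(Mul(Pow(Rational(6243, 4), -1), Add(6411, 3906)), Pow(1946052, -1)) = Mul(Mul(Rational(4, 6243), 10317), Rational(1, 1946052)) = Mul(Rational(13756, 2081), Rational(1, 1946052)) = Rational(3439, 1012433553)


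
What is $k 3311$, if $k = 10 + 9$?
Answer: $62909$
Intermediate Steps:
$k = 19$
$k 3311 = 19 \cdot 3311 = 62909$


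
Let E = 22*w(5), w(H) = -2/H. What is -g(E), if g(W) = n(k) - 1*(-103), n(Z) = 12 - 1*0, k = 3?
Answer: -115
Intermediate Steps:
n(Z) = 12 (n(Z) = 12 + 0 = 12)
E = -44/5 (E = 22*(-2/5) = -44/5 ≈ -8.8000)
g(W) = 115 (g(W) = 12 - 1*(-103) = 12 + 103 = 115)
-g(E) = -1*115 = -115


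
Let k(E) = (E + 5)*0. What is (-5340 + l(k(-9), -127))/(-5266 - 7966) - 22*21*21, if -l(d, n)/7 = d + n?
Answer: -128372413/13232 ≈ -9701.7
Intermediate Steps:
k(E) = 0 (k(E) = (5 + E)*0 = 0)
l(d, n) = -7*d - 7*n (l(d, n) = -7*(d + n) = -7*d - 7*n)
(-5340 + l(k(-9), -127))/(-5266 - 7966) - 22*21*21 = (-5340 + (-7*0 - 7*(-127)))/(-5266 - 7966) - 22*21*21 = (-5340 + (0 + 889))/(-13232) - 462*21 = (-5340 + 889)*(-1/13232) - 9702 = -4451*(-1/13232) - 9702 = 4451/13232 - 9702 = -128372413/13232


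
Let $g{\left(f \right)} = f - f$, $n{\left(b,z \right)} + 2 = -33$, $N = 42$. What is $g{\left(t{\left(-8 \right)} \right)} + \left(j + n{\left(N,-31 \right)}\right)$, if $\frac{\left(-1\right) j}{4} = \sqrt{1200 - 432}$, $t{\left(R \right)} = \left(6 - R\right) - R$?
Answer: $-35 - 64 \sqrt{3} \approx -145.85$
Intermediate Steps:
$t{\left(R \right)} = 6 - 2 R$
$n{\left(b,z \right)} = -35$ ($n{\left(b,z \right)} = -2 - 33 = -35$)
$j = - 64 \sqrt{3}$ ($j = - 4 \sqrt{1200 - 432} = - 4 \sqrt{768} = - 4 \cdot 16 \sqrt{3} = - 64 \sqrt{3} \approx -110.85$)
$g{\left(f \right)} = 0$
$g{\left(t{\left(-8 \right)} \right)} + \left(j + n{\left(N,-31 \right)}\right) = 0 - \left(35 + 64 \sqrt{3}\right) = -35 - 64 \sqrt{3}$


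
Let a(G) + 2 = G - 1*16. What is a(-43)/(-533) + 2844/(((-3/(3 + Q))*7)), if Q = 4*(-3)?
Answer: 4547983/3731 ≈ 1219.0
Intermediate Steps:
Q = -12
a(G) = -18 + G (a(G) = -2 + (G - 1*16) = -2 + (G - 16) = -2 + (-16 + G) = -18 + G)
a(-43)/(-533) + 2844/(((-3/(3 + Q))*7)) = (-18 - 43)/(-533) + 2844/(((-3/(3 - 12))*7)) = -61*(-1/533) + 2844/(((-3/(-9))*7)) = 61/533 + 2844/((-⅑*(-3)*7)) = 61/533 + 2844/(((⅓)*7)) = 61/533 + 2844/(7/3) = 61/533 + 2844*(3/7) = 61/533 + 8532/7 = 4547983/3731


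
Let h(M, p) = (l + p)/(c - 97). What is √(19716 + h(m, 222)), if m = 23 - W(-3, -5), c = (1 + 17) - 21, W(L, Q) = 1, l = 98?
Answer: 2*√123205/5 ≈ 140.40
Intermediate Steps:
c = -3 (c = 18 - 21 = -3)
m = 22 (m = 23 - 1*1 = 23 - 1 = 22)
h(M, p) = -49/50 - p/100 (h(M, p) = (98 + p)/(-3 - 97) = (98 + p)/(-100) = (98 + p)*(-1/100) = -49/50 - p/100)
√(19716 + h(m, 222)) = √(19716 + (-49/50 - 1/100*222)) = √(19716 + (-49/50 - 111/50)) = √(19716 - 16/5) = √(98564/5) = 2*√123205/5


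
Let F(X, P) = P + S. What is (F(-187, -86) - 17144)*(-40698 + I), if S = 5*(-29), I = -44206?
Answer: 1475207000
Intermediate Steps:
S = -145
F(X, P) = -145 + P (F(X, P) = P - 145 = -145 + P)
(F(-187, -86) - 17144)*(-40698 + I) = ((-145 - 86) - 17144)*(-40698 - 44206) = (-231 - 17144)*(-84904) = -17375*(-84904) = 1475207000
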